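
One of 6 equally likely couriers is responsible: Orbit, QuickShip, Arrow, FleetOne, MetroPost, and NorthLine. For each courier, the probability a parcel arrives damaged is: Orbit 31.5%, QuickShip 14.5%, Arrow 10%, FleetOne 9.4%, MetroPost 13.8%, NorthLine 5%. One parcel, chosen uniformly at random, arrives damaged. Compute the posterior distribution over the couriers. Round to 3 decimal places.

Since the prior is uniform, the posterior is proportional to the likelihood:
  Orbit: 0.315
  QuickShip: 0.145
  Arrow: 0.1
  FleetOne: 0.094
  MetroPost: 0.138
  NorthLine: 0.05
Total = 0.842.
P(Orbit | damaged) = 0.315/0.842 ≈ 0.374
P(QuickShip | damaged) = 0.145/0.842 ≈ 0.172
P(Arrow | damaged) = 0.1/0.842 ≈ 0.119
P(FleetOne | damaged) = 0.094/0.842 ≈ 0.112
P(MetroPost | damaged) = 0.138/0.842 ≈ 0.164
P(NorthLine | damaged) = 0.05/0.842 ≈ 0.059

Orbit 0.374, QuickShip 0.172, Arrow 0.119, FleetOne 0.112, MetroPost 0.164, NorthLine 0.059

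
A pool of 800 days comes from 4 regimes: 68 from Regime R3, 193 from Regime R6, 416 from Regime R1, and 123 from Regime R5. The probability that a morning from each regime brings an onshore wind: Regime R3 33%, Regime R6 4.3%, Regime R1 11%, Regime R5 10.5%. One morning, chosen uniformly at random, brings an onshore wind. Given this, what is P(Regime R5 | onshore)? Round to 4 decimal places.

0.1444

Compute prior × likelihood for every hypothesis:
  Regime R3: 0.085 × 0.33 = 0.02805
  Regime R6: 0.24125 × 0.043 = 0.01037375
  Regime R1: 0.52 × 0.11 = 0.0572
  Regime R5: 0.15375 × 0.105 = 0.01614375
Normalizing constant = 0.1117675.
P(Regime R5 | evidence) = 0.01614375 / 0.1117675 ≈ 0.1444.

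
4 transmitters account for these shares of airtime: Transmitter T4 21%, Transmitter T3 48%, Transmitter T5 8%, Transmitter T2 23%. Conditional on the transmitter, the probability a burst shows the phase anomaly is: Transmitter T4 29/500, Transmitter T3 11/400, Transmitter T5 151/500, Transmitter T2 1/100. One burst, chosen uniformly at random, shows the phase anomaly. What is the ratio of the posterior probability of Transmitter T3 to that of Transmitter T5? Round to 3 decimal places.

Compute prior × likelihood for every hypothesis:
  Transmitter T4: 0.21 × 0.058 = 0.01218
  Transmitter T3: 0.48 × 0.0275 = 0.0132
  Transmitter T5: 0.08 × 0.302 = 0.02416
  Transmitter T2: 0.23 × 0.01 = 0.0023
Total = 0.05184.
The ratio is 0.0132 / 0.02416 (the normalizer cancels) = 0.546.

0.546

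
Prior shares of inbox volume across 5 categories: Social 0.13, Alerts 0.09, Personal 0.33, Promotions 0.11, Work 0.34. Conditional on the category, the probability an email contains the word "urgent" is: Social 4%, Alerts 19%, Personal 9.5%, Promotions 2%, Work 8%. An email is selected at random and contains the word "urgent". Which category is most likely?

Unnormalized posteriors (prior × likelihood):
  Social: 0.13 × 0.04 = 0.0052
  Alerts: 0.09 × 0.19 = 0.0171
  Personal: 0.33 × 0.095 = 0.03135
  Promotions: 0.11 × 0.02 = 0.0022
  Work: 0.34 × 0.08 = 0.0272
Normalizing constant = 0.08305.
Largest term belongs to Personal, so Personal is most probable.

Personal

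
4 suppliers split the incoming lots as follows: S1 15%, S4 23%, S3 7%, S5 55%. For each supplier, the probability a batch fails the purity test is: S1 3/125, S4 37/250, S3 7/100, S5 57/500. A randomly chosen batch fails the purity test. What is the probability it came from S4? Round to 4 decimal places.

0.3235

Prior × likelihood for each hypothesis:
  S1: 0.15 × 0.024 = 0.0036
  S4: 0.23 × 0.148 = 0.03404
  S3: 0.07 × 0.07 = 0.0049
  S5: 0.55 × 0.114 = 0.0627
Normalizing constant = 0.10524.
P(S4 | evidence) = 0.03404 / 0.10524 ≈ 0.3235.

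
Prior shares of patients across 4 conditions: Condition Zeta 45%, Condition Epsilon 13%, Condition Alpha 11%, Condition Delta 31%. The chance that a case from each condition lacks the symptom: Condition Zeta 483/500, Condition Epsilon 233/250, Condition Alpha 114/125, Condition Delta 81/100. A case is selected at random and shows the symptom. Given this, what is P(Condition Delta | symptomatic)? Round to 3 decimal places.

0.635

Taking complements, P(symptomatic | each) = Condition Zeta 0.034, Condition Epsilon 0.068, Condition Alpha 0.088, Condition Delta 0.19.
Prior × likelihood for each hypothesis:
  Condition Zeta: 0.45 × 0.034 = 0.0153
  Condition Epsilon: 0.13 × 0.068 = 0.00884
  Condition Alpha: 0.11 × 0.088 = 0.00968
  Condition Delta: 0.31 × 0.19 = 0.0589
Total = 0.09272.
P(Condition Delta | evidence) = 0.0589 / 0.09272 ≈ 0.635.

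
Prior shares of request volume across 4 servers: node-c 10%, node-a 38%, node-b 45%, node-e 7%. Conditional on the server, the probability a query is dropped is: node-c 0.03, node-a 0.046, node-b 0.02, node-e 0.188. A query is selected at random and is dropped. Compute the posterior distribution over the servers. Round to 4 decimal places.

Compute prior × likelihood for every hypothesis:
  node-c: 0.1 × 0.03 = 0.003
  node-a: 0.38 × 0.046 = 0.01748
  node-b: 0.45 × 0.02 = 0.009
  node-e: 0.07 × 0.188 = 0.01316
Normalizing constant = 0.04264.
P(node-c | dropped) = 0.003/0.04264 ≈ 0.0704
P(node-a | dropped) = 0.01748/0.04264 ≈ 0.4099
P(node-b | dropped) = 0.009/0.04264 ≈ 0.2111
P(node-e | dropped) = 0.01316/0.04264 ≈ 0.3086

node-c 0.0704, node-a 0.4099, node-b 0.2111, node-e 0.3086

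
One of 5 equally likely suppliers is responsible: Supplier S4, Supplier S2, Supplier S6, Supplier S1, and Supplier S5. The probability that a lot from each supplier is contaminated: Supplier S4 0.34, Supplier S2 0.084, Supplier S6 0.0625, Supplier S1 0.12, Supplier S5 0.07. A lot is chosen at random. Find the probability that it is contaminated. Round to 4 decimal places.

0.1353

Since the prior is uniform, the posterior is proportional to the likelihood:
  Supplier S4: 0.34
  Supplier S2: 0.084
  Supplier S6: 0.0625
  Supplier S1: 0.12
  Supplier S5: 0.07
P(contaminated) = (1/5) × (0.34 + 0.084 + 0.0625 + 0.12 + 0.07) = 0.6765/5 ≈ 0.1353.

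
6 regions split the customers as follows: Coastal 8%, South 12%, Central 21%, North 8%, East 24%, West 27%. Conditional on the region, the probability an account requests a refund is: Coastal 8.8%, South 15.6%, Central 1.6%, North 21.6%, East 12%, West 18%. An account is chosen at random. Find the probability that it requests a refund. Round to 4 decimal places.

0.1238

Prior × likelihood for each hypothesis:
  Coastal: 0.08 × 0.088 = 0.00704
  South: 0.12 × 0.156 = 0.01872
  Central: 0.21 × 0.016 = 0.00336
  North: 0.08 × 0.216 = 0.01728
  East: 0.24 × 0.12 = 0.0288
  West: 0.27 × 0.18 = 0.0486
P(refund) = 0.00704 + 0.01872 + 0.00336 + 0.01728 + 0.0288 + 0.0486 = 0.1238 → 0.1238.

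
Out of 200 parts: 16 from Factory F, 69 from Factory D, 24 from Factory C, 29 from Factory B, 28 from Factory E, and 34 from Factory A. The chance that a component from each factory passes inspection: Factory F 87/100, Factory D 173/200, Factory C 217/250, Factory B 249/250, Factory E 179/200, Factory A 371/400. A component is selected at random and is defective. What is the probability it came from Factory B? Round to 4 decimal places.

Taking complements, P(defective | each) = Factory F 0.13, Factory D 0.135, Factory C 0.132, Factory B 0.004, Factory E 0.105, Factory A 0.0725.
Unnormalized posteriors (prior × likelihood):
  Factory F: 0.08 × 0.13 = 0.0104
  Factory D: 0.345 × 0.135 = 0.046575
  Factory C: 0.12 × 0.132 = 0.01584
  Factory B: 0.145 × 0.004 = 0.00058
  Factory E: 0.14 × 0.105 = 0.0147
  Factory A: 0.17 × 0.0725 = 0.012325
Total = 0.10042.
P(Factory B | evidence) = 0.00058 / 0.10042 ≈ 0.0058.

0.0058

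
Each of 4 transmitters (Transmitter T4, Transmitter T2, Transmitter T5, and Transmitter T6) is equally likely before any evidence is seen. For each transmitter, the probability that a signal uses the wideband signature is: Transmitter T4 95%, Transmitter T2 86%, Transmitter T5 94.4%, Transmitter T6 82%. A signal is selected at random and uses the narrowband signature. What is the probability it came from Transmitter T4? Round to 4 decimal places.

Taking complements, P(narrowband | each) = Transmitter T4 0.05, Transmitter T2 0.14, Transmitter T5 0.056, Transmitter T6 0.18.
Since the prior is uniform, the posterior is proportional to the likelihood:
  Transmitter T4: 0.05
  Transmitter T2: 0.14
  Transmitter T5: 0.056
  Transmitter T6: 0.18
Sum = 0.426.
P(Transmitter T4 | evidence) = 0.05 / 0.426 ≈ 0.1174.

0.1174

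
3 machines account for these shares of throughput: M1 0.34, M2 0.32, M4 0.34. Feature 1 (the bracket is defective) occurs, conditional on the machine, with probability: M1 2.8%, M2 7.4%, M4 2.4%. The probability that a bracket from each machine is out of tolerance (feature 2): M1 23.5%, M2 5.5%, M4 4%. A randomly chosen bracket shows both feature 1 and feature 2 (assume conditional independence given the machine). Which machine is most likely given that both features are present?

M1

By Bayes' rule, posterior ∝ prior × likelihood:
  M1: 0.34 × 0.028 × 0.235 = 0.0022372
  M2: 0.32 × 0.074 × 0.055 = 0.0013024
  M4: 0.34 × 0.024 × 0.04 = 0.0003264
Normalizing constant = 0.003866.
Largest term belongs to M1, so M1 is most probable.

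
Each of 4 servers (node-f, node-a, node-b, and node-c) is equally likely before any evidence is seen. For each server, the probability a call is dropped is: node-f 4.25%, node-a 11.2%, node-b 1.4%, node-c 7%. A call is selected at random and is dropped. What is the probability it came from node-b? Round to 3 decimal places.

Since the prior is uniform, the posterior is proportional to the likelihood:
  node-f: 0.0425
  node-a: 0.112
  node-b: 0.014
  node-c: 0.07
Total = 0.2385.
P(node-b | evidence) = 0.014 / 0.2385 ≈ 0.059.

0.059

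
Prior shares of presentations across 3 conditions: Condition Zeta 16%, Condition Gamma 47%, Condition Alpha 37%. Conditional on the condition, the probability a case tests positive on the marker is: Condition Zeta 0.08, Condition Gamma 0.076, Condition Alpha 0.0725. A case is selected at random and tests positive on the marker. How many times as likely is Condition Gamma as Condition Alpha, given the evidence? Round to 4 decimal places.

1.3316

Compute prior × likelihood for every hypothesis:
  Condition Zeta: 0.16 × 0.08 = 0.0128
  Condition Gamma: 0.47 × 0.076 = 0.03572
  Condition Alpha: 0.37 × 0.0725 = 0.026825
Total = 0.075345.
The ratio is 0.03572 / 0.026825 (the normalizer cancels) = 1.3316.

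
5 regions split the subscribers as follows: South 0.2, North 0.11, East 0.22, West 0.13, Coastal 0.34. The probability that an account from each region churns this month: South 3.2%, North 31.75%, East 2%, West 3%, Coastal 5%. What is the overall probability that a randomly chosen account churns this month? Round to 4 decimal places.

0.0666

Unnormalized posteriors (prior × likelihood):
  South: 0.2 × 0.032 = 0.0064
  North: 0.11 × 0.3175 = 0.034925
  East: 0.22 × 0.02 = 0.0044
  West: 0.13 × 0.03 = 0.0039
  Coastal: 0.34 × 0.05 = 0.017
P(churn) = 0.0064 + 0.034925 + 0.0044 + 0.0039 + 0.017 = 0.066625 → 0.0666.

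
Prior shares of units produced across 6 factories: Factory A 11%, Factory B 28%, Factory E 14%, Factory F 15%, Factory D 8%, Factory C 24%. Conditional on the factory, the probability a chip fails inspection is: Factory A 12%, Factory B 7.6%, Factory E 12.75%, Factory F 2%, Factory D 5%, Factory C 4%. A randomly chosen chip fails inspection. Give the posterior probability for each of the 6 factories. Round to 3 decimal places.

By Bayes' rule, posterior ∝ prior × likelihood:
  Factory A: 0.11 × 0.12 = 0.0132
  Factory B: 0.28 × 0.076 = 0.02128
  Factory E: 0.14 × 0.1275 = 0.01785
  Factory F: 0.15 × 0.02 = 0.003
  Factory D: 0.08 × 0.05 = 0.004
  Factory C: 0.24 × 0.04 = 0.0096
Total = 0.06893.
P(Factory A | nonconforming) = 0.0132/0.06893 ≈ 0.191
P(Factory B | nonconforming) = 0.02128/0.06893 ≈ 0.309
P(Factory E | nonconforming) = 0.01785/0.06893 ≈ 0.259
P(Factory F | nonconforming) = 0.003/0.06893 ≈ 0.044
P(Factory D | nonconforming) = 0.004/0.06893 ≈ 0.058
P(Factory C | nonconforming) = 0.0096/0.06893 ≈ 0.139
(Check: 0.191+0.309+0.259+0.044+0.058+0.139 = 1.000.)

Factory A 0.191, Factory B 0.309, Factory E 0.259, Factory F 0.044, Factory D 0.058, Factory C 0.139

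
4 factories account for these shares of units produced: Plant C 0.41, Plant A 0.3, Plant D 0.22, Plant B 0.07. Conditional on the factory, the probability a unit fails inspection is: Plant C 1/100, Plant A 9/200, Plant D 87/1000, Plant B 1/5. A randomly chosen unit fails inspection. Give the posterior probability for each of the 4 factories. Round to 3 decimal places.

By Bayes' rule, posterior ∝ prior × likelihood:
  Plant C: 0.41 × 0.01 = 0.0041
  Plant A: 0.3 × 0.045 = 0.0135
  Plant D: 0.22 × 0.087 = 0.01914
  Plant B: 0.07 × 0.2 = 0.014
Total = 0.05074.
P(Plant C | nonconforming) = 0.0041/0.05074 ≈ 0.081
P(Plant A | nonconforming) = 0.0135/0.05074 ≈ 0.266
P(Plant D | nonconforming) = 0.01914/0.05074 ≈ 0.377
P(Plant B | nonconforming) = 0.014/0.05074 ≈ 0.276

Plant C 0.081, Plant A 0.266, Plant D 0.377, Plant B 0.276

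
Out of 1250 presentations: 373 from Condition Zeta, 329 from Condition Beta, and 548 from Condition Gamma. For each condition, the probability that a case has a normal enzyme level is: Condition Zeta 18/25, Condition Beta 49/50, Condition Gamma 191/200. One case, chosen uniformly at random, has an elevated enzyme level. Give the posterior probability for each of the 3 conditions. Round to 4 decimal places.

Taking complements, P(elevated | each) = Condition Zeta 0.28, Condition Beta 0.02, Condition Gamma 0.045.
Prior × likelihood for each hypothesis:
  Condition Zeta: 0.2984 × 0.28 = 0.083552
  Condition Beta: 0.2632 × 0.02 = 0.005264
  Condition Gamma: 0.4384 × 0.045 = 0.019728
Sum = 0.108544.
P(Condition Zeta | elevated) = 0.083552/0.108544 ≈ 0.7698
P(Condition Beta | elevated) = 0.005264/0.108544 ≈ 0.0485
P(Condition Gamma | elevated) = 0.019728/0.108544 ≈ 0.1818
(Check: 0.7698+0.0485+0.1818 = 1.0001.)

Condition Zeta 0.7698, Condition Beta 0.0485, Condition Gamma 0.1818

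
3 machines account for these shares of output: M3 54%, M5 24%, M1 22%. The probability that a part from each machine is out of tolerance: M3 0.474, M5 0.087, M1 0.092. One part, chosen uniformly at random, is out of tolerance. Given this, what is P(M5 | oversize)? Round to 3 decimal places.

Compute prior × likelihood for every hypothesis:
  M3: 0.54 × 0.474 = 0.25596
  M5: 0.24 × 0.087 = 0.02088
  M1: 0.22 × 0.092 = 0.02024
Normalizing constant = 0.29708.
P(M5 | evidence) = 0.02088 / 0.29708 ≈ 0.070.

0.070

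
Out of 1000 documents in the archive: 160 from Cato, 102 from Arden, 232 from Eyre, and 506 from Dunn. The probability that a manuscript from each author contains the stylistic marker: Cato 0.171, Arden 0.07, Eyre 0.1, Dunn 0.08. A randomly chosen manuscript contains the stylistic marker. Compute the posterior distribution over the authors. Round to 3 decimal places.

By Bayes' rule, posterior ∝ prior × likelihood:
  Cato: 0.16 × 0.171 = 0.02736
  Arden: 0.102 × 0.07 = 0.00714
  Eyre: 0.232 × 0.1 = 0.0232
  Dunn: 0.506 × 0.08 = 0.04048
Normalizing constant = 0.09818.
P(Cato | marker) = 0.02736/0.09818 ≈ 0.279
P(Arden | marker) = 0.00714/0.09818 ≈ 0.073
P(Eyre | marker) = 0.0232/0.09818 ≈ 0.236
P(Dunn | marker) = 0.04048/0.09818 ≈ 0.412
(Check: 0.279+0.073+0.236+0.412 = 1.000.)

Cato 0.279, Arden 0.073, Eyre 0.236, Dunn 0.412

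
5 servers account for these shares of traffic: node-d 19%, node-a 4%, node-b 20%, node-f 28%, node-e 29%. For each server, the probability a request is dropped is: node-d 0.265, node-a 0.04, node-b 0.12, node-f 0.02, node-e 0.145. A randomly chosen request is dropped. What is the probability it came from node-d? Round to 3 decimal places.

Compute prior × likelihood for every hypothesis:
  node-d: 0.19 × 0.265 = 0.05035
  node-a: 0.04 × 0.04 = 0.0016
  node-b: 0.2 × 0.12 = 0.024
  node-f: 0.28 × 0.02 = 0.0056
  node-e: 0.29 × 0.145 = 0.04205
Total = 0.1236.
P(node-d | evidence) = 0.05035 / 0.1236 ≈ 0.407.

0.407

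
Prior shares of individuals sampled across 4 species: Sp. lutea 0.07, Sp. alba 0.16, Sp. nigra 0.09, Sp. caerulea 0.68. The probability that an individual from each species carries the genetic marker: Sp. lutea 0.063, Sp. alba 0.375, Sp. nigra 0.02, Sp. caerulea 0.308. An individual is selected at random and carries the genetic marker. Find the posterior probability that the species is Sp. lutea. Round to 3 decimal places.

By Bayes' rule, posterior ∝ prior × likelihood:
  Sp. lutea: 0.07 × 0.063 = 0.00441
  Sp. alba: 0.16 × 0.375 = 0.06
  Sp. nigra: 0.09 × 0.02 = 0.0018
  Sp. caerulea: 0.68 × 0.308 = 0.20944
Normalizing constant = 0.27565.
P(Sp. lutea | evidence) = 0.00441 / 0.27565 ≈ 0.016.

0.016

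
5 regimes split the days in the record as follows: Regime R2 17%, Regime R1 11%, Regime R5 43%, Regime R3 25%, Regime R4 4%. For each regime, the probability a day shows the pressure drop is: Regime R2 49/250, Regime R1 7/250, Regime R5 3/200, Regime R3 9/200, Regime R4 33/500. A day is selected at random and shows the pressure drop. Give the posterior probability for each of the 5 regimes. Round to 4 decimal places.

Regime R2 0.5872, Regime R1 0.0543, Regime R5 0.1137, Regime R3 0.1983, Regime R4 0.0465

Prior × likelihood for each hypothesis:
  Regime R2: 0.17 × 0.196 = 0.03332
  Regime R1: 0.11 × 0.028 = 0.00308
  Regime R5: 0.43 × 0.015 = 0.00645
  Regime R3: 0.25 × 0.045 = 0.01125
  Regime R4: 0.04 × 0.066 = 0.00264
Sum = 0.05674.
P(Regime R2 | drop) = 0.03332/0.05674 ≈ 0.5872
P(Regime R1 | drop) = 0.00308/0.05674 ≈ 0.0543
P(Regime R5 | drop) = 0.00645/0.05674 ≈ 0.1137
P(Regime R3 | drop) = 0.01125/0.05674 ≈ 0.1983
P(Regime R4 | drop) = 0.00264/0.05674 ≈ 0.0465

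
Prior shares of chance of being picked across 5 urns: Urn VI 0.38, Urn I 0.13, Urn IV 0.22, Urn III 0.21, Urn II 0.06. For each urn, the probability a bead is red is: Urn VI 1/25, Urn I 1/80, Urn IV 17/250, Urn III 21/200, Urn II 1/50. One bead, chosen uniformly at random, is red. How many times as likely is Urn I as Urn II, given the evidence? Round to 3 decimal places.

1.354

Compute prior × likelihood for every hypothesis:
  Urn VI: 0.38 × 0.04 = 0.0152
  Urn I: 0.13 × 0.0125 = 0.001625
  Urn IV: 0.22 × 0.068 = 0.01496
  Urn III: 0.21 × 0.105 = 0.02205
  Urn II: 0.06 × 0.02 = 0.0012
Sum = 0.055035.
The ratio is 0.001625 / 0.0012 (the normalizer cancels) = 1.354.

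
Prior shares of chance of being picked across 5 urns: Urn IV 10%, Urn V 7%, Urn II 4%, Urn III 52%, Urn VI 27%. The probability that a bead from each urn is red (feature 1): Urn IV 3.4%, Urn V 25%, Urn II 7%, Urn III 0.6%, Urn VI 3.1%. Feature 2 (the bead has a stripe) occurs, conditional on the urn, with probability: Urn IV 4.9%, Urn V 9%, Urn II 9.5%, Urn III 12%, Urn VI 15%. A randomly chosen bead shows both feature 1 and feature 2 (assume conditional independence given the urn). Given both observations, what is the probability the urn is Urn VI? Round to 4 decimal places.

0.3452

By Bayes' rule, posterior ∝ prior × likelihood:
  Urn IV: 0.1 × 0.034 × 0.049 = 0.0001666
  Urn V: 0.07 × 0.25 × 0.09 = 0.001575
  Urn II: 0.04 × 0.07 × 0.095 = 0.000266
  Urn III: 0.52 × 0.006 × 0.12 = 0.0003744
  Urn VI: 0.27 × 0.031 × 0.15 = 0.0012555
Total = 0.0036375.
P(Urn VI | evidence) = 0.0012555 / 0.0036375 ≈ 0.3452.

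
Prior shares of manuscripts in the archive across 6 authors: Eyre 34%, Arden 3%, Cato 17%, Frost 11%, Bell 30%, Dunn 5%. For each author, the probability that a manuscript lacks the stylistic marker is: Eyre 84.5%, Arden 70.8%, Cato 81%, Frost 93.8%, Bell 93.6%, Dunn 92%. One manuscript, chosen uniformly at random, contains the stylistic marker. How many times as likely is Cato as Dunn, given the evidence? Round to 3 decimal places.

8.075

Taking complements, P(marker | each) = Eyre 0.155, Arden 0.292, Cato 0.19, Frost 0.062, Bell 0.064, Dunn 0.08.
Prior × likelihood for each hypothesis:
  Eyre: 0.34 × 0.155 = 0.0527
  Arden: 0.03 × 0.292 = 0.00876
  Cato: 0.17 × 0.19 = 0.0323
  Frost: 0.11 × 0.062 = 0.00682
  Bell: 0.3 × 0.064 = 0.0192
  Dunn: 0.05 × 0.08 = 0.004
Normalizing constant = 0.12378.
The ratio is 0.0323 / 0.004 (the normalizer cancels) = 8.075.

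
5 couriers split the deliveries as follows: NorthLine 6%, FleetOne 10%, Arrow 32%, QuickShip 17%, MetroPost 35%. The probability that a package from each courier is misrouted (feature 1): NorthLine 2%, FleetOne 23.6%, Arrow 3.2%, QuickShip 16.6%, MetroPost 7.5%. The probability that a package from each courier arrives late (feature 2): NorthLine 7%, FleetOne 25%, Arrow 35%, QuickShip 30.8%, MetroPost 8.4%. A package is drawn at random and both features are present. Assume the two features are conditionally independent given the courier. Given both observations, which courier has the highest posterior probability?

QuickShip

By Bayes' rule, posterior ∝ prior × likelihood:
  NorthLine: 0.06 × 0.02 × 0.07 = 0.000084
  FleetOne: 0.1 × 0.236 × 0.25 = 0.0059
  Arrow: 0.32 × 0.032 × 0.35 = 0.003584
  QuickShip: 0.17 × 0.166 × 0.308 = 0.00869176
  MetroPost: 0.35 × 0.075 × 0.084 = 0.002205
Sum = 0.02046476.
Largest term belongs to QuickShip, so QuickShip is most probable.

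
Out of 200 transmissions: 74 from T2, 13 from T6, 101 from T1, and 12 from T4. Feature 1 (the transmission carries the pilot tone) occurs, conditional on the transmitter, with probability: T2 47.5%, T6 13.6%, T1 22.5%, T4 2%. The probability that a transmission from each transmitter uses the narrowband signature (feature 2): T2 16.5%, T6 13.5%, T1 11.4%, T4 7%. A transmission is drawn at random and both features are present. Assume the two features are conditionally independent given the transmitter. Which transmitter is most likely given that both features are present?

By Bayes' rule, posterior ∝ prior × likelihood:
  T2: 0.37 × 0.475 × 0.165 = 0.02899875
  T6: 0.065 × 0.136 × 0.135 = 0.0011934
  T1: 0.505 × 0.225 × 0.114 = 0.01295325
  T4: 0.06 × 0.02 × 0.07 = 0.000084
Normalizing constant = 0.0432294.
Largest term belongs to T2, so T2 is most probable.

T2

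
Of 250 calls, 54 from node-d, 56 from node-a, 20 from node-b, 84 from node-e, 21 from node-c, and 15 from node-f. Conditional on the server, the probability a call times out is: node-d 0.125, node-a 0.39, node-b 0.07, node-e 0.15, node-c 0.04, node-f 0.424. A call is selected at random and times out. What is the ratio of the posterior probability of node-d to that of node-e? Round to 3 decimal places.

Prior × likelihood for each hypothesis:
  node-d: 0.216 × 0.125 = 0.027
  node-a: 0.224 × 0.39 = 0.08736
  node-b: 0.08 × 0.07 = 0.0056
  node-e: 0.336 × 0.15 = 0.0504
  node-c: 0.084 × 0.04 = 0.00336
  node-f: 0.06 × 0.424 = 0.02544
Normalizing constant = 0.19916.
The ratio is 0.027 / 0.0504 (the normalizer cancels) = 0.536.

0.536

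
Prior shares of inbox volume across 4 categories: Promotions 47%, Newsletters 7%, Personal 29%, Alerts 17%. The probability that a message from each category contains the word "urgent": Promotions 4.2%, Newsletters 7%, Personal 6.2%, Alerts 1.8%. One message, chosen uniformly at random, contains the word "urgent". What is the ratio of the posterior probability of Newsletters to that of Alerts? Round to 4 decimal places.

1.6013

Unnormalized posteriors (prior × likelihood):
  Promotions: 0.47 × 0.042 = 0.01974
  Newsletters: 0.07 × 0.07 = 0.0049
  Personal: 0.29 × 0.062 = 0.01798
  Alerts: 0.17 × 0.018 = 0.00306
Total = 0.04568.
The ratio is 0.0049 / 0.00306 (the normalizer cancels) = 1.6013.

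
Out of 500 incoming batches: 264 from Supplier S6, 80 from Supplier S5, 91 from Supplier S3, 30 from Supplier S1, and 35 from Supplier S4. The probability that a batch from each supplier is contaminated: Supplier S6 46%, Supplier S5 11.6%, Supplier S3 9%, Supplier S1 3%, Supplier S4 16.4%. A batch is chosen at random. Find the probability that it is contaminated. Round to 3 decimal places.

0.291

By Bayes' rule, posterior ∝ prior × likelihood:
  Supplier S6: 0.528 × 0.46 = 0.24288
  Supplier S5: 0.16 × 0.116 = 0.01856
  Supplier S3: 0.182 × 0.09 = 0.01638
  Supplier S1: 0.06 × 0.03 = 0.0018
  Supplier S4: 0.07 × 0.164 = 0.01148
P(contaminated) = 0.24288 + 0.01856 + 0.01638 + 0.0018 + 0.01148 = 0.2911 → 0.291.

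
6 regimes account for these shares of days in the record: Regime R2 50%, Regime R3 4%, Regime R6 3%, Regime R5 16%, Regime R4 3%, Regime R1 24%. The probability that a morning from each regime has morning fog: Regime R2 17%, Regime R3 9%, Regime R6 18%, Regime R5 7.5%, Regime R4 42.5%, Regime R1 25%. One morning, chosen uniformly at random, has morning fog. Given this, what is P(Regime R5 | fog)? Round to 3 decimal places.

0.067

Prior × likelihood for each hypothesis:
  Regime R2: 0.5 × 0.17 = 0.085
  Regime R3: 0.04 × 0.09 = 0.0036
  Regime R6: 0.03 × 0.18 = 0.0054
  Regime R5: 0.16 × 0.075 = 0.012
  Regime R4: 0.03 × 0.425 = 0.01275
  Regime R1: 0.24 × 0.25 = 0.06
Sum = 0.17875.
P(Regime R5 | evidence) = 0.012 / 0.17875 ≈ 0.067.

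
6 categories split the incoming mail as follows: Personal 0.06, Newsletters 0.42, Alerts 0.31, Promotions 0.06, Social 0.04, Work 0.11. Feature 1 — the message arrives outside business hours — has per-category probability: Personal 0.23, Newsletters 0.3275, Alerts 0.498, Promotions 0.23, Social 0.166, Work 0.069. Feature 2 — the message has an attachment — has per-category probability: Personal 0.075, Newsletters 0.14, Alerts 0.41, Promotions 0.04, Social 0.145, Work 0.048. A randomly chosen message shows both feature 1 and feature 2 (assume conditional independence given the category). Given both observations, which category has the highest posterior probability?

Alerts

Prior × likelihood for each hypothesis:
  Personal: 0.06 × 0.23 × 0.075 = 0.001035
  Newsletters: 0.42 × 0.3275 × 0.14 = 0.019257
  Alerts: 0.31 × 0.498 × 0.41 = 0.0632958
  Promotions: 0.06 × 0.23 × 0.04 = 0.000552
  Social: 0.04 × 0.166 × 0.145 = 0.0009628
  Work: 0.11 × 0.069 × 0.048 = 0.00036432
Total = 0.08546692.
Largest term belongs to Alerts, so Alerts is most probable.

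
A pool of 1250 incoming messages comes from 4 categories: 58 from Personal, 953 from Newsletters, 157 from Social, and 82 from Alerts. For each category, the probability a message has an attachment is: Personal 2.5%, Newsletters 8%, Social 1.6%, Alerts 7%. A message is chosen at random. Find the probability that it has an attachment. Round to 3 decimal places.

By Bayes' rule, posterior ∝ prior × likelihood:
  Personal: 0.0464 × 0.025 = 0.00116
  Newsletters: 0.7624 × 0.08 = 0.060992
  Social: 0.1256 × 0.016 = 0.0020096
  Alerts: 0.0656 × 0.07 = 0.004592
P(attachment) = 0.00116 + 0.060992 + 0.0020096 + 0.004592 = 0.0687536 → 0.069.

0.069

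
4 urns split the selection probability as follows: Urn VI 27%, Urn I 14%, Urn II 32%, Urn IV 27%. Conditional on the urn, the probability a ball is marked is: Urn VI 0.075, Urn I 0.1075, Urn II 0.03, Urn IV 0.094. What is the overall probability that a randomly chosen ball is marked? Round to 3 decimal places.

0.070

Prior × likelihood for each hypothesis:
  Urn VI: 0.27 × 0.075 = 0.02025
  Urn I: 0.14 × 0.1075 = 0.01505
  Urn II: 0.32 × 0.03 = 0.0096
  Urn IV: 0.27 × 0.094 = 0.02538
P(marked) = 0.02025 + 0.01505 + 0.0096 + 0.02538 = 0.07028 → 0.070.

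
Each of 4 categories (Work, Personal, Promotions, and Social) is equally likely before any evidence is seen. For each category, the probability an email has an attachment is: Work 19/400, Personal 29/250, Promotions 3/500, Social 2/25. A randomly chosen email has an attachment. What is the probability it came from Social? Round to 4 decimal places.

With a uniform prior (1/4 each), posterior ∝ likelihood:
  Work: 0.0475
  Personal: 0.116
  Promotions: 0.006
  Social: 0.08
Total = 0.2495.
P(Social | evidence) = 0.08 / 0.2495 ≈ 0.3206.

0.3206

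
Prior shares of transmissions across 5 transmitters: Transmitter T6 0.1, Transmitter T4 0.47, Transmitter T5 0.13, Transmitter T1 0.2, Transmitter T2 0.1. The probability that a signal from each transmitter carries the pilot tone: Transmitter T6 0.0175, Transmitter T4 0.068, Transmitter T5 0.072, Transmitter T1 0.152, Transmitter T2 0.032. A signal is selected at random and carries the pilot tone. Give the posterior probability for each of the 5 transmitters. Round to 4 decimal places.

By Bayes' rule, posterior ∝ prior × likelihood:
  Transmitter T6: 0.1 × 0.0175 = 0.00175
  Transmitter T4: 0.47 × 0.068 = 0.03196
  Transmitter T5: 0.13 × 0.072 = 0.00936
  Transmitter T1: 0.2 × 0.152 = 0.0304
  Transmitter T2: 0.1 × 0.032 = 0.0032
Normalizing constant = 0.07667.
P(Transmitter T6 | pilot) = 0.00175/0.07667 ≈ 0.0228
P(Transmitter T4 | pilot) = 0.03196/0.07667 ≈ 0.4169
P(Transmitter T5 | pilot) = 0.00936/0.07667 ≈ 0.1221
P(Transmitter T1 | pilot) = 0.0304/0.07667 ≈ 0.3965
P(Transmitter T2 | pilot) = 0.0032/0.07667 ≈ 0.0417

Transmitter T6 0.0228, Transmitter T4 0.4169, Transmitter T5 0.1221, Transmitter T1 0.3965, Transmitter T2 0.0417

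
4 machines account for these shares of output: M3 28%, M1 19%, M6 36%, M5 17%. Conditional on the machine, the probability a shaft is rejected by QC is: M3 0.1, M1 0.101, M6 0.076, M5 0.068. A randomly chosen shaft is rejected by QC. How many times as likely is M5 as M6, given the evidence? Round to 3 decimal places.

Unnormalized posteriors (prior × likelihood):
  M3: 0.28 × 0.1 = 0.028
  M1: 0.19 × 0.101 = 0.01919
  M6: 0.36 × 0.076 = 0.02736
  M5: 0.17 × 0.068 = 0.01156
Total = 0.08611.
The ratio is 0.01156 / 0.02736 (the normalizer cancels) = 0.423.

0.423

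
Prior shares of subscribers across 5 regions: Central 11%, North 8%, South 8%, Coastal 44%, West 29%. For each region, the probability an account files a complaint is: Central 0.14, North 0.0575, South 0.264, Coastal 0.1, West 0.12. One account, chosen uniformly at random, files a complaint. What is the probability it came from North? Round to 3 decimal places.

Compute prior × likelihood for every hypothesis:
  Central: 0.11 × 0.14 = 0.0154
  North: 0.08 × 0.0575 = 0.0046
  South: 0.08 × 0.264 = 0.02112
  Coastal: 0.44 × 0.1 = 0.044
  West: 0.29 × 0.12 = 0.0348
Total = 0.11992.
P(North | evidence) = 0.0046 / 0.11992 ≈ 0.038.

0.038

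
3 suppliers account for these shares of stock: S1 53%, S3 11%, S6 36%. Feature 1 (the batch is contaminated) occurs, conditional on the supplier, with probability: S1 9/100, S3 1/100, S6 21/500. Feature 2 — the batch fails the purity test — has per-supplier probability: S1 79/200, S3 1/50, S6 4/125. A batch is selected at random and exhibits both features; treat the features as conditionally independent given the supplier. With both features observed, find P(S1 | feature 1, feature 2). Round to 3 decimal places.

By Bayes' rule, posterior ∝ prior × likelihood:
  S1: 0.53 × 0.09 × 0.395 = 0.0188415
  S3: 0.11 × 0.01 × 0.02 = 0.000022
  S6: 0.36 × 0.042 × 0.032 = 0.00048384
Normalizing constant = 0.01934734.
P(S1 | evidence) = 0.0188415 / 0.01934734 ≈ 0.974.

0.974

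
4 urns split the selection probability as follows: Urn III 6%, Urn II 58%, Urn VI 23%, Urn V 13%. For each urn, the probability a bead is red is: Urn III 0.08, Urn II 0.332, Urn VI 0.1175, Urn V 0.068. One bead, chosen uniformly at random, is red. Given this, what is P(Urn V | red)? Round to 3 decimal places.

0.038

Compute prior × likelihood for every hypothesis:
  Urn III: 0.06 × 0.08 = 0.0048
  Urn II: 0.58 × 0.332 = 0.19256
  Urn VI: 0.23 × 0.1175 = 0.027025
  Urn V: 0.13 × 0.068 = 0.00884
Normalizing constant = 0.233225.
P(Urn V | evidence) = 0.00884 / 0.233225 ≈ 0.038.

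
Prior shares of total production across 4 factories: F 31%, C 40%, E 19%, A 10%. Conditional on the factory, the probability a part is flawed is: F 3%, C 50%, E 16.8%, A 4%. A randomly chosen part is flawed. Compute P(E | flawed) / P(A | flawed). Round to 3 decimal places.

7.980

Unnormalized posteriors (prior × likelihood):
  F: 0.31 × 0.03 = 0.0093
  C: 0.4 × 0.5 = 0.2
  E: 0.19 × 0.168 = 0.03192
  A: 0.1 × 0.04 = 0.004
Total = 0.24522.
The ratio is 0.03192 / 0.004 (the normalizer cancels) = 7.980.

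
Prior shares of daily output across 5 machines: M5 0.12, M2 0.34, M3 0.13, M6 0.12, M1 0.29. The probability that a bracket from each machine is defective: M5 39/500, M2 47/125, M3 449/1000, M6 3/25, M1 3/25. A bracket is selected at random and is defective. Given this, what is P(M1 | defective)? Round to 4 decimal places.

Prior × likelihood for each hypothesis:
  M5: 0.12 × 0.078 = 0.00936
  M2: 0.34 × 0.376 = 0.12784
  M3: 0.13 × 0.449 = 0.05837
  M6: 0.12 × 0.12 = 0.0144
  M1: 0.29 × 0.12 = 0.0348
Sum = 0.24477.
P(M1 | evidence) = 0.0348 / 0.24477 ≈ 0.1422.

0.1422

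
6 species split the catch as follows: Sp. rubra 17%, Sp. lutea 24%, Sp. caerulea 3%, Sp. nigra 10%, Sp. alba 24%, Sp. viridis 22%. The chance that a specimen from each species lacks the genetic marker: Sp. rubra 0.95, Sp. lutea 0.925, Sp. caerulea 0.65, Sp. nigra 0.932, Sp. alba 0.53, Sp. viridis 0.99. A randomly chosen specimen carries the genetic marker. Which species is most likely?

Sp. alba

Taking complements, P(marker | each) = Sp. rubra 0.05, Sp. lutea 0.075, Sp. caerulea 0.35, Sp. nigra 0.068, Sp. alba 0.47, Sp. viridis 0.01.
Compute prior × likelihood for every hypothesis:
  Sp. rubra: 0.17 × 0.05 = 0.0085
  Sp. lutea: 0.24 × 0.075 = 0.018
  Sp. caerulea: 0.03 × 0.35 = 0.0105
  Sp. nigra: 0.1 × 0.068 = 0.0068
  Sp. alba: 0.24 × 0.47 = 0.1128
  Sp. viridis: 0.22 × 0.01 = 0.0022
Sum = 0.1588.
Largest term belongs to Sp. alba, so Sp. alba is most probable.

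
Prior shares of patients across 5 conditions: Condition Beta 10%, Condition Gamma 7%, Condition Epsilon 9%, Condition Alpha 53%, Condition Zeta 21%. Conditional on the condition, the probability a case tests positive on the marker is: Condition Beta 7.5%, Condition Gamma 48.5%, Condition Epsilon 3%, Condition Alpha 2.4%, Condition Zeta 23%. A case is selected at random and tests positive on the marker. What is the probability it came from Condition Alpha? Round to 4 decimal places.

0.1209

Unnormalized posteriors (prior × likelihood):
  Condition Beta: 0.1 × 0.075 = 0.0075
  Condition Gamma: 0.07 × 0.485 = 0.03395
  Condition Epsilon: 0.09 × 0.03 = 0.0027
  Condition Alpha: 0.53 × 0.024 = 0.01272
  Condition Zeta: 0.21 × 0.23 = 0.0483
Normalizing constant = 0.10517.
P(Condition Alpha | evidence) = 0.01272 / 0.10517 ≈ 0.1209.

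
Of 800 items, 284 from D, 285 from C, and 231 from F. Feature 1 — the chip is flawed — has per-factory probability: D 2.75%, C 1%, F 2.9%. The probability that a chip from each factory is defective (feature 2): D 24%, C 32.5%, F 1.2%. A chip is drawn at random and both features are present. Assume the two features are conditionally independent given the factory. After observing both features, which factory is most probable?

D

Prior × likelihood for each hypothesis:
  D: 0.355 × 0.0275 × 0.24 = 0.002343
  C: 0.35625 × 0.01 × 0.325 = 0.0011578125
  F: 0.28875 × 0.029 × 0.012 = 0.000100485
Total = 0.0036012975.
Largest term belongs to D, so D is most probable.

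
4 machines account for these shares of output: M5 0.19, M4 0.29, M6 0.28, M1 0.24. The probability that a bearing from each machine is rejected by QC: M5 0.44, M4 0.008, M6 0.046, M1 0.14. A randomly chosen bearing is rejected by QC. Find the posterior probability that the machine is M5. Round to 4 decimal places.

0.6314

Unnormalized posteriors (prior × likelihood):
  M5: 0.19 × 0.44 = 0.0836
  M4: 0.29 × 0.008 = 0.00232
  M6: 0.28 × 0.046 = 0.01288
  M1: 0.24 × 0.14 = 0.0336
Sum = 0.1324.
P(M5 | evidence) = 0.0836 / 0.1324 ≈ 0.6314.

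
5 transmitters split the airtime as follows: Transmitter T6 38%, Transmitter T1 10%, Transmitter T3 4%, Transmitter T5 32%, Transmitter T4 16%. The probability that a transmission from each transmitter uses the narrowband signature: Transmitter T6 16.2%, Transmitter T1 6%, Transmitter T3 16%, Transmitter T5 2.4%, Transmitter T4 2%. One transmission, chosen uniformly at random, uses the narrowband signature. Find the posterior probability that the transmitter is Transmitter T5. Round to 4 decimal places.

By Bayes' rule, posterior ∝ prior × likelihood:
  Transmitter T6: 0.38 × 0.162 = 0.06156
  Transmitter T1: 0.1 × 0.06 = 0.006
  Transmitter T3: 0.04 × 0.16 = 0.0064
  Transmitter T5: 0.32 × 0.024 = 0.00768
  Transmitter T4: 0.16 × 0.02 = 0.0032
Normalizing constant = 0.08484.
P(Transmitter T5 | evidence) = 0.00768 / 0.08484 ≈ 0.0905.

0.0905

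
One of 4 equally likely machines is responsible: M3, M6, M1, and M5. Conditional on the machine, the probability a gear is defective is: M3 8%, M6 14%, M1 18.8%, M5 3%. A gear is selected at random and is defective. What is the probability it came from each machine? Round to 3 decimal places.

With a uniform prior (1/4 each), posterior ∝ likelihood:
  M3: 0.08
  M6: 0.14
  M1: 0.188
  M5: 0.03
Total = 0.438.
P(M3 | defective) = 0.08/0.438 ≈ 0.183
P(M6 | defective) = 0.14/0.438 ≈ 0.320
P(M1 | defective) = 0.188/0.438 ≈ 0.429
P(M5 | defective) = 0.03/0.438 ≈ 0.068

M3 0.183, M6 0.320, M1 0.429, M5 0.068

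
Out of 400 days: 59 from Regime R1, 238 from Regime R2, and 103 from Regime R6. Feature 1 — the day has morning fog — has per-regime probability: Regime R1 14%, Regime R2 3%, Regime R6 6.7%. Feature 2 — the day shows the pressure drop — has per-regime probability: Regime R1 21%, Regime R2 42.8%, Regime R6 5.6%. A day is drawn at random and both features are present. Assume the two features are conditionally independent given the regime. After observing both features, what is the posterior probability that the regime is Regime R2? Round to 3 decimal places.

Prior × likelihood for each hypothesis:
  Regime R1: 0.1475 × 0.14 × 0.21 = 0.0043365
  Regime R2: 0.595 × 0.03 × 0.428 = 0.0076398
  Regime R6: 0.2575 × 0.067 × 0.056 = 0.00096614
Normalizing constant = 0.01294244.
P(Regime R2 | evidence) = 0.0076398 / 0.01294244 ≈ 0.590.

0.590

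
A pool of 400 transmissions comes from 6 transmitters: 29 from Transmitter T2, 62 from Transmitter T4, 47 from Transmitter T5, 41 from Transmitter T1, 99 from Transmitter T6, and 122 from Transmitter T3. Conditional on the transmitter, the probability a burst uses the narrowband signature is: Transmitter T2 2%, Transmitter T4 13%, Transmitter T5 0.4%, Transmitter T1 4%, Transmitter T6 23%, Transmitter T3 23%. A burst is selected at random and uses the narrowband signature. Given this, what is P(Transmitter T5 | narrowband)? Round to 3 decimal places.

By Bayes' rule, posterior ∝ prior × likelihood:
  Transmitter T2: 0.0725 × 0.02 = 0.00145
  Transmitter T4: 0.155 × 0.13 = 0.02015
  Transmitter T5: 0.1175 × 0.004 = 0.00047
  Transmitter T1: 0.1025 × 0.04 = 0.0041
  Transmitter T6: 0.2475 × 0.23 = 0.056925
  Transmitter T3: 0.305 × 0.23 = 0.07015
Total = 0.153245.
P(Transmitter T5 | evidence) = 0.00047 / 0.153245 ≈ 0.003.

0.003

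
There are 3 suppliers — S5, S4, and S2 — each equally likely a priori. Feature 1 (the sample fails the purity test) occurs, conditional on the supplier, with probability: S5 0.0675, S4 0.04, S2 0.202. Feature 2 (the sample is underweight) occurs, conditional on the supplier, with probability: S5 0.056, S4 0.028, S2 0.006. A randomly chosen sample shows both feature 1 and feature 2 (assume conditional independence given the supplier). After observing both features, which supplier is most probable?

With a uniform prior (1/3 each), posterior ∝ likelihood:
  S5: 0.0675 × 0.056 = 0.00378
  S4: 0.04 × 0.028 = 0.00112
  S2: 0.202 × 0.006 = 0.001212
Total = 0.006112.
Largest term belongs to S5, so S5 is most probable.

S5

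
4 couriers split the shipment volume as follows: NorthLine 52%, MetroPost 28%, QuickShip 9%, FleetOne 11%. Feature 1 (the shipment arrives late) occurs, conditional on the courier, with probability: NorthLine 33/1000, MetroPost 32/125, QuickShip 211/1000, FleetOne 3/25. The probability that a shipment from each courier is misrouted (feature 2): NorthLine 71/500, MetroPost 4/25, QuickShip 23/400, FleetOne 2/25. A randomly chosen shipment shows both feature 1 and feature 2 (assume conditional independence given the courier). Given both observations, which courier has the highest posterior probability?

MetroPost

Prior × likelihood for each hypothesis:
  NorthLine: 0.52 × 0.033 × 0.142 = 0.00243672
  MetroPost: 0.28 × 0.256 × 0.16 = 0.0114688
  QuickShip: 0.09 × 0.211 × 0.0575 = 0.001091925
  FleetOne: 0.11 × 0.12 × 0.08 = 0.001056
Sum = 0.016053445.
Largest term belongs to MetroPost, so MetroPost is most probable.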